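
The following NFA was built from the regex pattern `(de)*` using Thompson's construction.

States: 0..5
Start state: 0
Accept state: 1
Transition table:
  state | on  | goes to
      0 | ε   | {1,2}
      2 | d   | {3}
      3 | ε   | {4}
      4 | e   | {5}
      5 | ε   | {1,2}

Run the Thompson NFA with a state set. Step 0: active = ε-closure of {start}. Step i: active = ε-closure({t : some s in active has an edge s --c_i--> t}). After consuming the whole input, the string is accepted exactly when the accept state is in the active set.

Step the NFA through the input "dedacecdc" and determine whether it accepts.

initial (ε-close {0}): {0,1,2}
'd' @ 1: {3,4}
'e' @ 2: {1,2,5}  [accepting]
'd' @ 3: {3,4}
'a' @ 4: {}  — dead — no transitions
rest 'cecdc' ignored (set empty)
after full input: {}  (accept=1 not in)

Answer: REJECT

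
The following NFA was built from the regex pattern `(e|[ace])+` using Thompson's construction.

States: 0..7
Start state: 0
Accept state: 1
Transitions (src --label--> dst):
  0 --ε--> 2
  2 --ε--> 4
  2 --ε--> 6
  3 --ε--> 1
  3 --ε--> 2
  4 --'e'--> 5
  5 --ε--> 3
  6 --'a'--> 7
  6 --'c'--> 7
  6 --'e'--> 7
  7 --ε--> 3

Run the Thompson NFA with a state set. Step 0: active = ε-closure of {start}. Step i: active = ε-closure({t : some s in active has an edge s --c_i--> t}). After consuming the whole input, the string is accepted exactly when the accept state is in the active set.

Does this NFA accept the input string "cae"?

Answer: ACCEPT

Trace:
start: ε-closure({0}) = {0,2,4,6}
'c' @ 1: {1,2,3,4,6,7}  [accepting]
'a' @ 2: {1,2,3,4,6,7}  [accepting]
'e' @ 3: {1,2,3,4,5,6,7}  [accepting]
end set {1,2,3,4,5,6,7} — state 1 in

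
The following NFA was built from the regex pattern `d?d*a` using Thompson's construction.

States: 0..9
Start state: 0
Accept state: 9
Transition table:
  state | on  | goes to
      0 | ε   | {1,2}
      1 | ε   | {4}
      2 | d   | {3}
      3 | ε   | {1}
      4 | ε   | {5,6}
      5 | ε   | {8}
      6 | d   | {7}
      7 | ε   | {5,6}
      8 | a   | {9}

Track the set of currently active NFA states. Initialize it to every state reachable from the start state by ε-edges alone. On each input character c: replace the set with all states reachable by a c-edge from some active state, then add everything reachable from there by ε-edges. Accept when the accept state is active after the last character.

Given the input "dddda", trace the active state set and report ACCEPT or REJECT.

initial (ε-close {0}): {0,1,2,4,5,6,8}
'd' @ 1: {1,3,4,5,6,7,8}
'd' @ 2: {5,6,7,8}
'd' @ 3: {5,6,7,8}
'd' @ 4: {5,6,7,8}
'a' @ 5: {9}  (accept∈set)
after full input: {9}  (accept=9 in)

Answer: ACCEPT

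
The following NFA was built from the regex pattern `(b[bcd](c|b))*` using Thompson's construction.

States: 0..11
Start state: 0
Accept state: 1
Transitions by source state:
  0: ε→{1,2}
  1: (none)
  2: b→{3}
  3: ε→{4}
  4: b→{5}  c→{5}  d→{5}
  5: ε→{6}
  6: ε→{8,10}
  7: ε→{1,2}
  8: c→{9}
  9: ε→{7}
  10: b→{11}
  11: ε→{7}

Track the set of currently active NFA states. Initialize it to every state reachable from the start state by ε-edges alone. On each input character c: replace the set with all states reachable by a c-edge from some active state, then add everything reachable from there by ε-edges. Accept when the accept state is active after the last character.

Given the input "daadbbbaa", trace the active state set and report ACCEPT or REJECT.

Answer: REJECT

Derivation:
initial (ε-close {0}): {0,1,2}
'd' @ 1: {}  — no active states
rest 'aadbbbaa' ignored (set empty)
final: {}; accept 1 not in set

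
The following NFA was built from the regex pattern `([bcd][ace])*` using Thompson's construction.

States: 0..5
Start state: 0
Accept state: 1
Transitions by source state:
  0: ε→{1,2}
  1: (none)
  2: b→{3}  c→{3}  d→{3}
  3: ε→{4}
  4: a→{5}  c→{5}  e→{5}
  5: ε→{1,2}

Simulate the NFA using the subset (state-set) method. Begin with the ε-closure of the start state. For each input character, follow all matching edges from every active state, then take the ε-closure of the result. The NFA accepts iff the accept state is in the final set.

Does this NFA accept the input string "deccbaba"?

Answer: ACCEPT

Derivation:
S₀ = ε-closure({0}) = {0,1,2}
'd' @ 1: {3,4}
'e' @ 2: {1,2,5}  [accepting]
'c' @ 3: {3,4}
'c' @ 4: {1,2,5}  [accepting]
'b' @ 5: {3,4}
'a' @ 6: {1,2,5}  [accepting]
'b' @ 7: {3,4}
'a' @ 8: {1,2,5}  [accepting]
after full input: {1,2,5}  (accept=1 in)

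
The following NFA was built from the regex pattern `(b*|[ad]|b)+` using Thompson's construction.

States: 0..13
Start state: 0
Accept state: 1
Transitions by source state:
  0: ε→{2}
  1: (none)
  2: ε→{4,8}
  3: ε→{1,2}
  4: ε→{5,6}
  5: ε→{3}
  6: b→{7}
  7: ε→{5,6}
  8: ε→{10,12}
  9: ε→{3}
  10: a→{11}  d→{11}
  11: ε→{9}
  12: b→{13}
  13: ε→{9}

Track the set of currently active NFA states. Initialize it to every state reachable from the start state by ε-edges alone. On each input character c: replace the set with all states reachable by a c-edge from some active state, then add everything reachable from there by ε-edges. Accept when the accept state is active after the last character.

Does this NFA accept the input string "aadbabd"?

S₀ = ε-closure({0}) = {0,1,2,3,4,5,6,8,10,12}
'a' @ 1: {1,2,3,4,5,6,8,9,10,11,12}  (accept∈set)
'a' @ 2: {1,2,3,4,5,6,8,9,10,11,12}  (accept∈set)
'd' @ 3: {1,2,3,4,5,6,8,9,10,11,12}  (accept∈set)
'b' @ 4: {1,2,3,4,5,6,7,8,9,10,12,13}  (accept∈set)
'a' @ 5: {1,2,3,4,5,6,8,9,10,11,12}  (accept∈set)
'b' @ 6: {1,2,3,4,5,6,7,8,9,10,12,13}  (accept∈set)
'd' @ 7: {1,2,3,4,5,6,8,9,10,11,12}  (accept∈set)
after full input: {1,2,3,4,5,6,8,9,10,11,12}  (accept=1 in)

Answer: ACCEPT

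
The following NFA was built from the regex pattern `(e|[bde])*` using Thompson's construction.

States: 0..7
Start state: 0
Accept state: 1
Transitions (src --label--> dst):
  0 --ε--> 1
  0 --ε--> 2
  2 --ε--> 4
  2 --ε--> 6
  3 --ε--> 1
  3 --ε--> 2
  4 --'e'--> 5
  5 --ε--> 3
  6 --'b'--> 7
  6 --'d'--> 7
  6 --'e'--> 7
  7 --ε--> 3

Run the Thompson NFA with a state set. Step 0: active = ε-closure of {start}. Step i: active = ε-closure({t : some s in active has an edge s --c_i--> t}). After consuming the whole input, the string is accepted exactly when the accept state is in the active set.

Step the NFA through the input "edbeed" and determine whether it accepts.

Answer: ACCEPT

Derivation:
S₀ = ε-closure({0}) = {0,1,2,4,6}
'e' @ 1: {1,2,3,4,5,6,7}  [accepting]
'd' @ 2: {1,2,3,4,6,7}  [accepting]
'b' @ 3: {1,2,3,4,6,7}  [accepting]
'e' @ 4: {1,2,3,4,5,6,7}  [accepting]
'e' @ 5: {1,2,3,4,5,6,7}  [accepting]
'd' @ 6: {1,2,3,4,6,7}  [accepting]
after full input: {1,2,3,4,6,7}  (accept=1 in)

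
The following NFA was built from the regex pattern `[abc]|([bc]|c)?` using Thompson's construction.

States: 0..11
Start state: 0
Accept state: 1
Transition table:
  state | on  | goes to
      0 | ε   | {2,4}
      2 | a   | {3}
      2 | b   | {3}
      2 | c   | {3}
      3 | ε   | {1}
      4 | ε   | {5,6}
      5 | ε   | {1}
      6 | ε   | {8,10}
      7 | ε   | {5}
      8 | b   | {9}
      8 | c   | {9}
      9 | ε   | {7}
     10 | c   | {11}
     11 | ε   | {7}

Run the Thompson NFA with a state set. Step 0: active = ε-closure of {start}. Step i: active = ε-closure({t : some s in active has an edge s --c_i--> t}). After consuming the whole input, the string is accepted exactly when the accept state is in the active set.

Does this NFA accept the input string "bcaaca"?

Answer: REJECT

Trace:
initial (ε-close {0}): {0,1,2,4,5,6,8,10}
'b' @ 1: {1,3,5,7,9}  (accept∈set)
'c' @ 2: {}  — no active states
rest 'aaca' ignored (set empty)
after full input: {}  (accept=1 not in)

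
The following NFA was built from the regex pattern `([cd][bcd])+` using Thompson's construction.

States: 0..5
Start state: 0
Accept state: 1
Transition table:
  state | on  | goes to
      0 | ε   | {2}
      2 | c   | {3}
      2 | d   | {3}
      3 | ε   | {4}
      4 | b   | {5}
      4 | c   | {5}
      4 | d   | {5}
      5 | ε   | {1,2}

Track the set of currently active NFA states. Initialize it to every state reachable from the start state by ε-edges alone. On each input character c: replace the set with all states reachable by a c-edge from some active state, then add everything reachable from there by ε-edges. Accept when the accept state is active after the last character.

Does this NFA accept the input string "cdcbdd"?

Answer: ACCEPT

Derivation:
start: ε-closure({0}) = {0,2}
'c' @ 1: {3,4}
'd' @ 2: {1,2,5}  [accepting]
'c' @ 3: {3,4}
'b' @ 4: {1,2,5}  [accepting]
'd' @ 5: {3,4}
'd' @ 6: {1,2,5}  [accepting]
after full input: {1,2,5}  (accept=1 in)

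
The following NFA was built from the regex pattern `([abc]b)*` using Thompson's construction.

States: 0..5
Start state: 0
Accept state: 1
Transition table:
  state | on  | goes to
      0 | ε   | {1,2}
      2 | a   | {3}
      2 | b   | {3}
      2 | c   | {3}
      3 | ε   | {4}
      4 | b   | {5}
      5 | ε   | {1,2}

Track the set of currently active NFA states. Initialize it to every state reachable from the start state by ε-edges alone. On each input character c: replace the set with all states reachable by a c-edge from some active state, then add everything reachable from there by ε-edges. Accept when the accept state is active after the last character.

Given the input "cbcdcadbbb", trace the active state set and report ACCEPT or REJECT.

initial (ε-close {0}): {0,1,2}
'c' @ 1: {3,4}
'b' @ 2: {1,2,5}  [accepting]
'c' @ 3: {3,4}
'd' @ 4: {}  — dead — no transitions
rest 'cadbbb' ignored (set empty)
end set {} — state 1 not in

Answer: REJECT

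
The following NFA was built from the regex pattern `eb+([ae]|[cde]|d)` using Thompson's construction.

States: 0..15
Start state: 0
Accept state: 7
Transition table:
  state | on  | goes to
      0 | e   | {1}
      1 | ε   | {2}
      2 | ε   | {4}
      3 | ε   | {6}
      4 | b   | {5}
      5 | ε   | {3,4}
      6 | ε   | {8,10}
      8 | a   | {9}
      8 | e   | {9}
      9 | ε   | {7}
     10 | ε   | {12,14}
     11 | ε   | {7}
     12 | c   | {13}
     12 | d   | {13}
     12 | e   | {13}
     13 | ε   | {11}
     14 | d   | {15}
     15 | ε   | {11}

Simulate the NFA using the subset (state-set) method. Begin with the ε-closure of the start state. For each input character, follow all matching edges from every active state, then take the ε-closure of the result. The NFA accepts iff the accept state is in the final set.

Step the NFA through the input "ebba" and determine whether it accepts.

Answer: ACCEPT

Trace:
initial (ε-close {0}): {0}
'e' @ 1: {1,2,4}
'b' @ 2: {3,4,5,6,8,10,12,14}
'b' @ 3: {3,4,5,6,8,10,12,14}
'a' @ 4: {7,9}  ✓accept
after full input: {7,9}  (accept=7 in)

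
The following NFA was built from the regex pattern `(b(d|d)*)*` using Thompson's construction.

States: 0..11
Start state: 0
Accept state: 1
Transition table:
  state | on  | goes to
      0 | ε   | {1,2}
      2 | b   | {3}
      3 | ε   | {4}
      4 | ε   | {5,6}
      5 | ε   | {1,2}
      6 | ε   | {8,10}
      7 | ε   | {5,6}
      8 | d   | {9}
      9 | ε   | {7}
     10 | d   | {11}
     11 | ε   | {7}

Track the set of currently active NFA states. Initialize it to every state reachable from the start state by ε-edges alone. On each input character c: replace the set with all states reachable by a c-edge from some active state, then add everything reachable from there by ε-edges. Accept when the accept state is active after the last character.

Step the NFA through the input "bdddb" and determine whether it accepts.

Answer: ACCEPT

Trace:
initial (ε-close {0}): {0,1,2}
'b' @ 1: {1,2,3,4,5,6,8,10}  [accepting]
'd' @ 2: {1,2,5,6,7,8,9,10,11}  [accepting]
'd' @ 3: {1,2,5,6,7,8,9,10,11}  [accepting]
'd' @ 4: {1,2,5,6,7,8,9,10,11}  [accepting]
'b' @ 5: {1,2,3,4,5,6,8,10}  [accepting]
end set {1,2,3,4,5,6,8,10} — state 1 in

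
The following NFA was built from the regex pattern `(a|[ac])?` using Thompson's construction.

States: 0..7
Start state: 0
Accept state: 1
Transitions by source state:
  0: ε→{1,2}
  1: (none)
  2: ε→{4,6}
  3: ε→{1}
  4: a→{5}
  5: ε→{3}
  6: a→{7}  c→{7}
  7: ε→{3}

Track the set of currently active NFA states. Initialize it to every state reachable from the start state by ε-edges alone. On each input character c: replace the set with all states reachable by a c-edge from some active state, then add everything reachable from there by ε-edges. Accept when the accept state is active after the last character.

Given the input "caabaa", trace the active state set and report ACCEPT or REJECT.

Answer: REJECT

Derivation:
S₀ = ε-closure({0}) = {0,1,2,4,6}
'c' @ 1: {1,3,7}  (accept∈set)
'a' @ 2: {}  — state set empty
rest 'abaa' ignored (set empty)
final: {}; accept 1 not in set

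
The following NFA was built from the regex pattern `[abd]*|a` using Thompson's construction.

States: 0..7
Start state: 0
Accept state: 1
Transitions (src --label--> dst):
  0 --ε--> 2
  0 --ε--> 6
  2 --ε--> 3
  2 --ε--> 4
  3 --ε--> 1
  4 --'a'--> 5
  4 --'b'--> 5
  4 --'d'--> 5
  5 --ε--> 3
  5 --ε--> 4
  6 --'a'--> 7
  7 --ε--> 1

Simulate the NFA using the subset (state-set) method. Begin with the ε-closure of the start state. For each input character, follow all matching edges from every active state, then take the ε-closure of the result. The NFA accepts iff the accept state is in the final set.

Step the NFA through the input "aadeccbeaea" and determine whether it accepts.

Answer: REJECT

Steps:
start: ε-closure({0}) = {0,1,2,3,4,6}
'a' @ 1: {1,3,4,5,7}  ✓accept
'a' @ 2: {1,3,4,5}  ✓accept
'd' @ 3: {1,3,4,5}  ✓accept
'e' @ 4: {}  — dead — no transitions
rest 'ccbeaea' ignored (set empty)
after full input: {}  (accept=1 not in)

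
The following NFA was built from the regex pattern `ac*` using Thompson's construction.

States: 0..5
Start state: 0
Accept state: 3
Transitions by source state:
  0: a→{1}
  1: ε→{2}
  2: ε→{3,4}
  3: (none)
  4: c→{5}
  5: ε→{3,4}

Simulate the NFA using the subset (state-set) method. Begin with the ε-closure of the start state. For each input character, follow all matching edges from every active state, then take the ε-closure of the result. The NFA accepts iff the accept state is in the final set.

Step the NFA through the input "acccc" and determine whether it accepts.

Answer: ACCEPT

Trace:
S₀ = ε-closure({0}) = {0}
'a' @ 1: {1,2,3,4}  ✓accept
'c' @ 2: {3,4,5}  ✓accept
'c' @ 3: {3,4,5}  ✓accept
'c' @ 4: {3,4,5}  ✓accept
'c' @ 5: {3,4,5}  ✓accept
after full input: {3,4,5}  (accept=3 in)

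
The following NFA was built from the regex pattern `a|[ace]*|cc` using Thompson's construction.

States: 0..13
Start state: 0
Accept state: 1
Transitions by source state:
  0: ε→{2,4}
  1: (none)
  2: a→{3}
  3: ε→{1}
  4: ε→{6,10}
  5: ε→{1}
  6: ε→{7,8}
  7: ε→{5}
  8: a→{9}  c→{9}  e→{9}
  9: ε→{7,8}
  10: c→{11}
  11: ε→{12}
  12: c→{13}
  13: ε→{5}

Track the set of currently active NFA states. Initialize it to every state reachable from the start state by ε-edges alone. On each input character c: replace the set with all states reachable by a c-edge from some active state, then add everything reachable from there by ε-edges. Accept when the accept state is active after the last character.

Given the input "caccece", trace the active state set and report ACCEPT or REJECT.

S₀ = ε-closure({0}) = {0,1,2,4,5,6,7,8,10}
'c' @ 1: {1,5,7,8,9,11,12}  (accept∈set)
'a' @ 2: {1,5,7,8,9}  (accept∈set)
'c' @ 3: {1,5,7,8,9}  (accept∈set)
'c' @ 4: {1,5,7,8,9}  (accept∈set)
'e' @ 5: {1,5,7,8,9}  (accept∈set)
'c' @ 6: {1,5,7,8,9}  (accept∈set)
'e' @ 7: {1,5,7,8,9}  (accept∈set)
end set {1,5,7,8,9} — state 1 in

Answer: ACCEPT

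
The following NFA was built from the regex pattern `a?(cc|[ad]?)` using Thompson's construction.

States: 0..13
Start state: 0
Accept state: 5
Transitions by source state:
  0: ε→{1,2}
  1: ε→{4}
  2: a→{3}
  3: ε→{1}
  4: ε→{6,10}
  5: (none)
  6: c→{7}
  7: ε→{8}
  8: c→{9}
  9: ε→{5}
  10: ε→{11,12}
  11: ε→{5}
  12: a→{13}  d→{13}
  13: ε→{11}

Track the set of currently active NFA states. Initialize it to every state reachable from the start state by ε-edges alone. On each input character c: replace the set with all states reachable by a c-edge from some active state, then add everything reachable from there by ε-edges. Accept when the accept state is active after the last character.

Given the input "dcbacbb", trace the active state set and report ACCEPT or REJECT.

Answer: REJECT

Trace:
S₀ = ε-closure({0}) = {0,1,2,4,5,6,10,11,12}
'd' @ 1: {5,11,13}  (accept∈set)
'c' @ 2: {}  — dead — no transitions
rest 'bacbb' ignored (set empty)
final: {}; accept 5 not in set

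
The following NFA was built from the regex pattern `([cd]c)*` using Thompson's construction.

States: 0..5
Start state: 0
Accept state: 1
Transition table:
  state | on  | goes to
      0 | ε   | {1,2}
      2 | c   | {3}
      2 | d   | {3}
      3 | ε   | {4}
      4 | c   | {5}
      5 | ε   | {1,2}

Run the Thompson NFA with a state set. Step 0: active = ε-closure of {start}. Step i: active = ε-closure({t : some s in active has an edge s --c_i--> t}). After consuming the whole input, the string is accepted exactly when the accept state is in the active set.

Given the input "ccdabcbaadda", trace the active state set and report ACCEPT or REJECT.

S₀ = ε-closure({0}) = {0,1,2}
'c' @ 1: {3,4}
'c' @ 2: {1,2,5}  ✓accept
'd' @ 3: {3,4}
'a' @ 4: {}  — dead — no transitions
rest 'bcbaadda' ignored (set empty)
end set {} — state 1 not in

Answer: REJECT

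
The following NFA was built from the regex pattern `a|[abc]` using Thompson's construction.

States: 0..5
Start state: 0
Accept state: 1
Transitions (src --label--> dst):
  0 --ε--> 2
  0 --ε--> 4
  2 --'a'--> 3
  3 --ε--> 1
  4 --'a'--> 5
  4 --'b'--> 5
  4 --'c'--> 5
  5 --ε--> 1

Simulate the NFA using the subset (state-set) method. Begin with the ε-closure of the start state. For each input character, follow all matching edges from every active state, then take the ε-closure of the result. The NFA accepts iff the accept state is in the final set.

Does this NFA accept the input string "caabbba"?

start: ε-closure({0}) = {0,2,4}
'c' @ 1: {1,5}  [accepting]
'a' @ 2: {}  — state set empty
rest 'abbba' ignored (set empty)
final: {}; accept 1 not in set

Answer: REJECT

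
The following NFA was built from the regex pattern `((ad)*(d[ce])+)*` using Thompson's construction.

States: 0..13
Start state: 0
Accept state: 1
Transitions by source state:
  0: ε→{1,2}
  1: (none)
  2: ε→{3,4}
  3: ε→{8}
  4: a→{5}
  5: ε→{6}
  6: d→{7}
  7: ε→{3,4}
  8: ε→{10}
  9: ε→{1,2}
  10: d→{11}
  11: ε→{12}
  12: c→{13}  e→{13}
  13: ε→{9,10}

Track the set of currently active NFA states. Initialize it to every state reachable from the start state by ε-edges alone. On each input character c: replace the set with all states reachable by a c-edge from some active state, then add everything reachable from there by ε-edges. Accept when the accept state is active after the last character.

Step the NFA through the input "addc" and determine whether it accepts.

start: ε-closure({0}) = {0,1,2,3,4,8,10}
'a' @ 1: {5,6}
'd' @ 2: {3,4,7,8,10}
'd' @ 3: {11,12}
'c' @ 4: {1,2,3,4,8,9,10,13}  (accept∈set)
after full input: {1,2,3,4,8,9,10,13}  (accept=1 in)

Answer: ACCEPT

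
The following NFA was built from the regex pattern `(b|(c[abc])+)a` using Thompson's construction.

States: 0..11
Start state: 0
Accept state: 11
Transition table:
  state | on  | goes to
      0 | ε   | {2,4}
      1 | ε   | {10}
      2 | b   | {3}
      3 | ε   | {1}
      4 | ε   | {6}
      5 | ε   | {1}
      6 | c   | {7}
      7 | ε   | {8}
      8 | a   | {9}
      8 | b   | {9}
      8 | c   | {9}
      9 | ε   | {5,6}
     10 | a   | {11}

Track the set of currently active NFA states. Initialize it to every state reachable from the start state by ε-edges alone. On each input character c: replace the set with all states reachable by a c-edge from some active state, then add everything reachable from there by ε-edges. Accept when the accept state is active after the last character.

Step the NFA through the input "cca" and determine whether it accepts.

S₀ = ε-closure({0}) = {0,2,4,6}
'c' @ 1: {7,8}
'c' @ 2: {1,5,6,9,10}
'a' @ 3: {11}  ✓accept
after full input: {11}  (accept=11 in)

Answer: ACCEPT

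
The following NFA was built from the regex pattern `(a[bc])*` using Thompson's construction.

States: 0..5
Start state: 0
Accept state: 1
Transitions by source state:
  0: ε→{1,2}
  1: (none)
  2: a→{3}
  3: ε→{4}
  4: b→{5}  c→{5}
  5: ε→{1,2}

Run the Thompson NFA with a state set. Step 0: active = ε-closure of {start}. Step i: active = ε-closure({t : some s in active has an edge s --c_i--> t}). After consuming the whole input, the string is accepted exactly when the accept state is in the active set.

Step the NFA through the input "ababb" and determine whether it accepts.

Answer: REJECT

Trace:
start: ε-closure({0}) = {0,1,2}
'a' @ 1: {3,4}
'b' @ 2: {1,2,5}  [accepting]
'a' @ 3: {3,4}
'b' @ 4: {1,2,5}  [accepting]
'b' @ 5: {}  — dead — no transitions
end set {} — state 1 not in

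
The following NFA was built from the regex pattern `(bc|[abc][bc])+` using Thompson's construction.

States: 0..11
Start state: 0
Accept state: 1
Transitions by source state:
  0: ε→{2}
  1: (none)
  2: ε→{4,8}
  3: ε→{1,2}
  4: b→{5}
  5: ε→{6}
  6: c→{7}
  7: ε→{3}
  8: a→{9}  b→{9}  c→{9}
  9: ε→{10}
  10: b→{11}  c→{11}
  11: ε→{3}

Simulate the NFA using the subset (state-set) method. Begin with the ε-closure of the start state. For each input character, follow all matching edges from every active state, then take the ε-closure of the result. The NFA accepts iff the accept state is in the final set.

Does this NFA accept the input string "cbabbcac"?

start: ε-closure({0}) = {0,2,4,8}
'c' @ 1: {9,10}
'b' @ 2: {1,2,3,4,8,11}  [accepting]
'a' @ 3: {9,10}
'b' @ 4: {1,2,3,4,8,11}  [accepting]
'b' @ 5: {5,6,9,10}
'c' @ 6: {1,2,3,4,7,8,11}  [accepting]
'a' @ 7: {9,10}
'c' @ 8: {1,2,3,4,8,11}  [accepting]
end set {1,2,3,4,8,11} — state 1 in

Answer: ACCEPT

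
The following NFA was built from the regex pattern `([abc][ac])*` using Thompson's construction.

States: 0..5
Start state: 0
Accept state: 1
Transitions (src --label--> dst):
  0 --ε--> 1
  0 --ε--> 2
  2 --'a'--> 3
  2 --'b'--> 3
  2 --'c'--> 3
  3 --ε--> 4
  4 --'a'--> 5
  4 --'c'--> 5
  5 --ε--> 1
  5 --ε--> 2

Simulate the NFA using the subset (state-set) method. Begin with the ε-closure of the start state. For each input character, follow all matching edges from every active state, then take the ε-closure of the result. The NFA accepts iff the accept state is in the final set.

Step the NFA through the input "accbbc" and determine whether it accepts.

Answer: REJECT

Steps:
initial (ε-close {0}): {0,1,2}
'a' @ 1: {3,4}
'c' @ 2: {1,2,5}  [accepting]
'c' @ 3: {3,4}
'b' @ 4: {}  — dead — no transitions
rest 'bc' ignored (set empty)
after full input: {}  (accept=1 not in)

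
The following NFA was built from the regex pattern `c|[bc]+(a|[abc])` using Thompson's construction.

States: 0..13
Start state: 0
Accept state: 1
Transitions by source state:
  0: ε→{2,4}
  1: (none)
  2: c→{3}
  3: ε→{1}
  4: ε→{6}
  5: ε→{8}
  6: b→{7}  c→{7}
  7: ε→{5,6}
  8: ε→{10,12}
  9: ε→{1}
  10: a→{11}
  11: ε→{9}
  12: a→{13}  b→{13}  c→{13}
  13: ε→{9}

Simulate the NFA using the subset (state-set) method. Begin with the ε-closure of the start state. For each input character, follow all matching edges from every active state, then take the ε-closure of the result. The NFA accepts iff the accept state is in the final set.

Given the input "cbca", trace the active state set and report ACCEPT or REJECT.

Answer: ACCEPT

Trace:
S₀ = ε-closure({0}) = {0,2,4,6}
'c' @ 1: {1,3,5,6,7,8,10,12}  (accept∈set)
'b' @ 2: {1,5,6,7,8,9,10,12,13}  (accept∈set)
'c' @ 3: {1,5,6,7,8,9,10,12,13}  (accept∈set)
'a' @ 4: {1,9,11,13}  (accept∈set)
after full input: {1,9,11,13}  (accept=1 in)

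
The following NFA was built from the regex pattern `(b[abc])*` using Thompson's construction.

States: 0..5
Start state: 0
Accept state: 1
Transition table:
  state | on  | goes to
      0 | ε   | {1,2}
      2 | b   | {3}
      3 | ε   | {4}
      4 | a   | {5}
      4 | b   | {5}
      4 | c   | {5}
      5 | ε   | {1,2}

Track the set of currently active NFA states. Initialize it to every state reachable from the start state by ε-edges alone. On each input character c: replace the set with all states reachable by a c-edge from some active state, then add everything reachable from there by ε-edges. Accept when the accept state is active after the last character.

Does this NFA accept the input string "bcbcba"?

Answer: ACCEPT

Steps:
start: ε-closure({0}) = {0,1,2}
'b' @ 1: {3,4}
'c' @ 2: {1,2,5}  (accept∈set)
'b' @ 3: {3,4}
'c' @ 4: {1,2,5}  (accept∈set)
'b' @ 5: {3,4}
'a' @ 6: {1,2,5}  (accept∈set)
end set {1,2,5} — state 1 in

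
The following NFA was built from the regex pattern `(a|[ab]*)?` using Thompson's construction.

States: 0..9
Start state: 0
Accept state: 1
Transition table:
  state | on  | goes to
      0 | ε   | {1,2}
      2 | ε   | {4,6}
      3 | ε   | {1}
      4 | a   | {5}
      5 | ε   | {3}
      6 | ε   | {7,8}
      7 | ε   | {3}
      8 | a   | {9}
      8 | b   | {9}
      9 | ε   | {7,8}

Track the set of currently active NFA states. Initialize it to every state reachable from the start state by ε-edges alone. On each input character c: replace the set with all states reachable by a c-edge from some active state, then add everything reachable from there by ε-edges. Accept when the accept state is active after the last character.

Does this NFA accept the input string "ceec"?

Answer: REJECT

Derivation:
S₀ = ε-closure({0}) = {0,1,2,3,4,6,7,8}
'c' @ 1: {}  — no active states
rest 'eec' ignored (set empty)
end set {} — state 1 not in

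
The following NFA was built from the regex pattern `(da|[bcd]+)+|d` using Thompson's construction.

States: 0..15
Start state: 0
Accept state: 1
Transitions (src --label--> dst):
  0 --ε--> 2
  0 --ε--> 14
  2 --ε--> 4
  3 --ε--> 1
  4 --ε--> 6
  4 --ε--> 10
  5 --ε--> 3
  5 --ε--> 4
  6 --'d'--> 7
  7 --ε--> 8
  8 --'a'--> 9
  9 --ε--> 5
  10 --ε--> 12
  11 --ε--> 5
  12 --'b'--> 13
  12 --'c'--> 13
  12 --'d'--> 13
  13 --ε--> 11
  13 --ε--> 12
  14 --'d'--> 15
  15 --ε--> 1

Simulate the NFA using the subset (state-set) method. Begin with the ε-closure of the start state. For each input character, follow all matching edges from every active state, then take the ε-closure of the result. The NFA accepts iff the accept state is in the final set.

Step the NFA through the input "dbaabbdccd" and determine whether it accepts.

Answer: REJECT

Derivation:
initial (ε-close {0}): {0,2,4,6,10,12,14}
'd' @ 1: {1,3,4,5,6,7,8,10,11,12,13,15}  (accept∈set)
'b' @ 2: {1,3,4,5,6,10,11,12,13}  (accept∈set)
'a' @ 3: {}  — no active states
rest 'abbdccd' ignored (set empty)
after full input: {}  (accept=1 not in)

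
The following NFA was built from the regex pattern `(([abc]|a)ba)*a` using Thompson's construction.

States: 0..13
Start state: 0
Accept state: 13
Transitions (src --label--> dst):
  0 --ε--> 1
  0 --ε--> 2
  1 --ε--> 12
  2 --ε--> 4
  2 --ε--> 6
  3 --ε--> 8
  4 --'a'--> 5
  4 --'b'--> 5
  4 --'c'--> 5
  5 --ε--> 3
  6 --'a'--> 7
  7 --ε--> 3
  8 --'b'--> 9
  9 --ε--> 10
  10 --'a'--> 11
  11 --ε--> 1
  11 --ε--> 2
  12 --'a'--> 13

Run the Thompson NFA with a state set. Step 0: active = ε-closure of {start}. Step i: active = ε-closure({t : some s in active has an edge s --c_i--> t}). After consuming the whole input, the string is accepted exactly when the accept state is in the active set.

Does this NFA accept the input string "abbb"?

Answer: REJECT

Trace:
S₀ = ε-closure({0}) = {0,1,2,4,6,12}
'a' @ 1: {3,5,7,8,13}  ✓accept
'b' @ 2: {9,10}
'b' @ 3: {}  — no active states
rest 'b' ignored (set empty)
final: {}; accept 13 not in set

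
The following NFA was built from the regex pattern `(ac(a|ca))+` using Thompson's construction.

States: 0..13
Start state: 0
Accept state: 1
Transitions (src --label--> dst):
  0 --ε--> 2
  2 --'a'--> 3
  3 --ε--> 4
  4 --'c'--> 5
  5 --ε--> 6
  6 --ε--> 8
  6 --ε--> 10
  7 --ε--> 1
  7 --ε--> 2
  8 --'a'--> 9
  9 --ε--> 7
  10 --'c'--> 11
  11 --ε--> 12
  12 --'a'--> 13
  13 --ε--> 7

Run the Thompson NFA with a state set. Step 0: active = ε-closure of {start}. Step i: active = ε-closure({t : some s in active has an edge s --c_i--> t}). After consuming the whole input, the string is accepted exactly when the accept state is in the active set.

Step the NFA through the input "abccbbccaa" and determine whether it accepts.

S₀ = ε-closure({0}) = {0,2}
'a' @ 1: {3,4}
'b' @ 2: {}  — no active states
rest 'ccbbccaa' ignored (set empty)
final: {}; accept 1 not in set

Answer: REJECT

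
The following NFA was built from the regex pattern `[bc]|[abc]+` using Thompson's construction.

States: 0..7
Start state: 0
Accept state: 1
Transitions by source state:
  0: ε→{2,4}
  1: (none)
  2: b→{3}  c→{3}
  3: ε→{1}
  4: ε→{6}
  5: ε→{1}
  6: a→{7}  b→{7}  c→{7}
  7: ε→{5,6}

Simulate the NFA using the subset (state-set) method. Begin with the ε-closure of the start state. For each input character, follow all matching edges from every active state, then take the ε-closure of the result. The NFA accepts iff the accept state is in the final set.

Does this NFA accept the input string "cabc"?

initial (ε-close {0}): {0,2,4,6}
'c' @ 1: {1,3,5,6,7}  (accept∈set)
'a' @ 2: {1,5,6,7}  (accept∈set)
'b' @ 3: {1,5,6,7}  (accept∈set)
'c' @ 4: {1,5,6,7}  (accept∈set)
end set {1,5,6,7} — state 1 in

Answer: ACCEPT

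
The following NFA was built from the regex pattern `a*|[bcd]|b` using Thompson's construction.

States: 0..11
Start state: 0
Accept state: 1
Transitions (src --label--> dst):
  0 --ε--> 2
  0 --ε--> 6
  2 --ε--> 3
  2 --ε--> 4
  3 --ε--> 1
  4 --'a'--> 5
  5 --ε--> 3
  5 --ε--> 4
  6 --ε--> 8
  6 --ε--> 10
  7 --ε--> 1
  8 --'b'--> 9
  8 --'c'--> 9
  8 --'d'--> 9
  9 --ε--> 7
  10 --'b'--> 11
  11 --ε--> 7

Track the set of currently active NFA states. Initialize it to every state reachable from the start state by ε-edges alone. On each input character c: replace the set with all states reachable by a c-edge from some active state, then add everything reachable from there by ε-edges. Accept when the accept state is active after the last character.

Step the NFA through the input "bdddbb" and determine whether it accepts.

Answer: REJECT

Trace:
start: ε-closure({0}) = {0,1,2,3,4,6,8,10}
'b' @ 1: {1,7,9,11}  (accept∈set)
'd' @ 2: {}  — state set empty
rest 'ddbb' ignored (set empty)
final: {}; accept 1 not in set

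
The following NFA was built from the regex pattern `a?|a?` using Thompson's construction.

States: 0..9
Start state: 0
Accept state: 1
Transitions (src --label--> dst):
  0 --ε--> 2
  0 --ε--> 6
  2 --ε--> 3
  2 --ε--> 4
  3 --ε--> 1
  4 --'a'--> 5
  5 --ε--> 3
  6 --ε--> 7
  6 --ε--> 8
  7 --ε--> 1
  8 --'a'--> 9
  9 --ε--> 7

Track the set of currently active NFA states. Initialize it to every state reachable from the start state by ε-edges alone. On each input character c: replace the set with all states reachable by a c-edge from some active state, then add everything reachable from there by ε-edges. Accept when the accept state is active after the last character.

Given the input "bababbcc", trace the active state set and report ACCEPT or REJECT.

Answer: REJECT

Steps:
start: ε-closure({0}) = {0,1,2,3,4,6,7,8}
'b' @ 1: {}  — dead — no transitions
rest 'ababbcc' ignored (set empty)
after full input: {}  (accept=1 not in)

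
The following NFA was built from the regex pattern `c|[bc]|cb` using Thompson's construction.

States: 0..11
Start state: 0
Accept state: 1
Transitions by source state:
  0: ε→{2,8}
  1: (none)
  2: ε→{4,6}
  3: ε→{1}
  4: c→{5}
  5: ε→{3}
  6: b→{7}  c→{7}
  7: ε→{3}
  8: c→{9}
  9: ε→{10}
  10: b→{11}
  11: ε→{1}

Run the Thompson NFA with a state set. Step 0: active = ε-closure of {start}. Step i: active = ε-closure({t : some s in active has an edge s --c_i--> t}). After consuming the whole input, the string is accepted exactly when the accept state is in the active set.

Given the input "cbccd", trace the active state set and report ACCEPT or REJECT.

initial (ε-close {0}): {0,2,4,6,8}
'c' @ 1: {1,3,5,7,9,10}  (accept∈set)
'b' @ 2: {1,11}  (accept∈set)
'c' @ 3: {}  — no active states
rest 'cd' ignored (set empty)
after full input: {}  (accept=1 not in)

Answer: REJECT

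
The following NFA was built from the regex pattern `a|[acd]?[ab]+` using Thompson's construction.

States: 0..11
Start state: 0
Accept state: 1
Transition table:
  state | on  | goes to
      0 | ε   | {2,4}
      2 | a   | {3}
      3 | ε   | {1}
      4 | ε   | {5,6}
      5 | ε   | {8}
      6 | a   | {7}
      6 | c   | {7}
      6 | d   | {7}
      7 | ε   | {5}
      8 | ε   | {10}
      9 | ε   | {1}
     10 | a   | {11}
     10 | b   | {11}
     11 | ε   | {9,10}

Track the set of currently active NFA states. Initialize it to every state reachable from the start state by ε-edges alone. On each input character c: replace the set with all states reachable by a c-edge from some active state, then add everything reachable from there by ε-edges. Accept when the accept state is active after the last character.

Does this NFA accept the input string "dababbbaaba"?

start: ε-closure({0}) = {0,2,4,5,6,8,10}
'd' @ 1: {5,7,8,10}
'a' @ 2: {1,9,10,11}  [accepting]
'b' @ 3: {1,9,10,11}  [accepting]
'a' @ 4: {1,9,10,11}  [accepting]
'b' @ 5: {1,9,10,11}  [accepting]
'b' @ 6: {1,9,10,11}  [accepting]
'b' @ 7: {1,9,10,11}  [accepting]
'a' @ 8: {1,9,10,11}  [accepting]
'a' @ 9: {1,9,10,11}  [accepting]
'b' @ 10: {1,9,10,11}  [accepting]
'a' @ 11: {1,9,10,11}  [accepting]
end set {1,9,10,11} — state 1 in

Answer: ACCEPT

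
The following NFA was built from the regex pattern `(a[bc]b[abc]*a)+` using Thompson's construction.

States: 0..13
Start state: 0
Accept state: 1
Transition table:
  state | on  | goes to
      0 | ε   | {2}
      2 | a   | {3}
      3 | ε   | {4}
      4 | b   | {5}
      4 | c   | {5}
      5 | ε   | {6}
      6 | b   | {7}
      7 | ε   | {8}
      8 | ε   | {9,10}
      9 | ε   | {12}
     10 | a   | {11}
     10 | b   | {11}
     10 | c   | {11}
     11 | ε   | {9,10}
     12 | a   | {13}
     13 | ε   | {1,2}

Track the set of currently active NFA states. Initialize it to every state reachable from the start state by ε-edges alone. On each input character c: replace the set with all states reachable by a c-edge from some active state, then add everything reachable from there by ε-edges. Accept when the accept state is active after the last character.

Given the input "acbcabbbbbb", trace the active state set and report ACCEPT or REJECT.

Answer: REJECT

Steps:
initial (ε-close {0}): {0,2}
'a' @ 1: {3,4}
'c' @ 2: {5,6}
'b' @ 3: {7,8,9,10,12}
'c' @ 4: {9,10,11,12}
'a' @ 5: {1,2,9,10,11,12,13}  ✓accept
'b' @ 6: {9,10,11,12}
'b' @ 7: {9,10,11,12}
'b' @ 8: {9,10,11,12}
'b' @ 9: {9,10,11,12}
'b' @ 10: {9,10,11,12}
'b' @ 11: {9,10,11,12}
after full input: {9,10,11,12}  (accept=1 not in)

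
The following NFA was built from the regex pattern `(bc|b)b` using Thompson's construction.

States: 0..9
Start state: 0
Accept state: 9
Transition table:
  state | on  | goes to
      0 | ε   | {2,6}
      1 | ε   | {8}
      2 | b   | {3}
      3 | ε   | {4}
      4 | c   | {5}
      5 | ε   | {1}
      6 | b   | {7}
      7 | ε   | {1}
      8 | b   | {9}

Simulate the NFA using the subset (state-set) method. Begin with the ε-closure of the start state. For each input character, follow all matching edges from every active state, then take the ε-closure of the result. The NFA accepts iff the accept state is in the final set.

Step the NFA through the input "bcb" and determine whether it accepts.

Answer: ACCEPT

Trace:
start: ε-closure({0}) = {0,2,6}
'b' @ 1: {1,3,4,7,8}
'c' @ 2: {1,5,8}
'b' @ 3: {9}  [accepting]
final: {9}; accept 9 in set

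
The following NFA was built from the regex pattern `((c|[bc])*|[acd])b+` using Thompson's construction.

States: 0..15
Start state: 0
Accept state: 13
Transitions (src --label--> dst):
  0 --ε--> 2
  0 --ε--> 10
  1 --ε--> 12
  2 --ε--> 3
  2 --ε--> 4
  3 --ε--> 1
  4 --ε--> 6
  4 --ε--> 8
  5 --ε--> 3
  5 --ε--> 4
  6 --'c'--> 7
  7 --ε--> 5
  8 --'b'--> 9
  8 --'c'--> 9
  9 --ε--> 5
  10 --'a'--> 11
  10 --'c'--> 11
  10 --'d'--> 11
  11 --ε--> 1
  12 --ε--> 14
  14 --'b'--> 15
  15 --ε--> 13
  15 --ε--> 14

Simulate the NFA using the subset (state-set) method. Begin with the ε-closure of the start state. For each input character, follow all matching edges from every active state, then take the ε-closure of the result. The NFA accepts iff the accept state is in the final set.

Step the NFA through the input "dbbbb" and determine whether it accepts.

initial (ε-close {0}): {0,1,2,3,4,6,8,10,12,14}
'd' @ 1: {1,11,12,14}
'b' @ 2: {13,14,15}  (accept∈set)
'b' @ 3: {13,14,15}  (accept∈set)
'b' @ 4: {13,14,15}  (accept∈set)
'b' @ 5: {13,14,15}  (accept∈set)
final: {13,14,15}; accept 13 in set

Answer: ACCEPT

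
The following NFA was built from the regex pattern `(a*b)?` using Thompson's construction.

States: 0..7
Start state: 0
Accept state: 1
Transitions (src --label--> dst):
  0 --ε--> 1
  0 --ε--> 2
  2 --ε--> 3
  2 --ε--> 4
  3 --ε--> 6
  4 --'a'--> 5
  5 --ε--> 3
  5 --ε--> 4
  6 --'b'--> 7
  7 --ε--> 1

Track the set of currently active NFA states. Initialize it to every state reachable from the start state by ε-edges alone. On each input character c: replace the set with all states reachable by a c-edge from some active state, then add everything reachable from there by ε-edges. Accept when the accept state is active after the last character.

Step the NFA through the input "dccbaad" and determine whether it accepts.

initial (ε-close {0}): {0,1,2,3,4,6}
'd' @ 1: {}  — no active states
rest 'ccbaad' ignored (set empty)
after full input: {}  (accept=1 not in)

Answer: REJECT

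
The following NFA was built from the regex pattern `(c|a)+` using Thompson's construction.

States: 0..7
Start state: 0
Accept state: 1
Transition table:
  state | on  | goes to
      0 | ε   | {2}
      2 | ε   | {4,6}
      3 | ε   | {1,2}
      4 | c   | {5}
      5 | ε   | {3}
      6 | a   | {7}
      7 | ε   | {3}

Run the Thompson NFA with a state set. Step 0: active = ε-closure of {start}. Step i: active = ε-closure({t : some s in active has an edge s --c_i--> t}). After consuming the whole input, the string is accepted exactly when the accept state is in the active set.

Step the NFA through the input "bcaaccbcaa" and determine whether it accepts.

Answer: REJECT

Trace:
S₀ = ε-closure({0}) = {0,2,4,6}
'b' @ 1: {}  — state set empty
rest 'caaccbcaa' ignored (set empty)
after full input: {}  (accept=1 not in)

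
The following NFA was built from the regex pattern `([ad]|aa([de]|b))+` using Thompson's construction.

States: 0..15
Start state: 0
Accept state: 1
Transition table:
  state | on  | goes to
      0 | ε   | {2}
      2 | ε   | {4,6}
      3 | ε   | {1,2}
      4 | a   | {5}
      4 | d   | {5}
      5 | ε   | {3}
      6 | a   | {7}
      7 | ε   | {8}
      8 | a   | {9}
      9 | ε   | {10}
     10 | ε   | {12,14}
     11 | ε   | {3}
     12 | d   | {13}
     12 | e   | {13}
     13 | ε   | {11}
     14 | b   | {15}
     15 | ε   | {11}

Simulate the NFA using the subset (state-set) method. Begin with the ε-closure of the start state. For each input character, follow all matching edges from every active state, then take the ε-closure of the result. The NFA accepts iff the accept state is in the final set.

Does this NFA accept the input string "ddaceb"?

initial (ε-close {0}): {0,2,4,6}
'd' @ 1: {1,2,3,4,5,6}  (accept∈set)
'd' @ 2: {1,2,3,4,5,6}  (accept∈set)
'a' @ 3: {1,2,3,4,5,6,7,8}  (accept∈set)
'c' @ 4: {}  — state set empty
rest 'eb' ignored (set empty)
final: {}; accept 1 not in set

Answer: REJECT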